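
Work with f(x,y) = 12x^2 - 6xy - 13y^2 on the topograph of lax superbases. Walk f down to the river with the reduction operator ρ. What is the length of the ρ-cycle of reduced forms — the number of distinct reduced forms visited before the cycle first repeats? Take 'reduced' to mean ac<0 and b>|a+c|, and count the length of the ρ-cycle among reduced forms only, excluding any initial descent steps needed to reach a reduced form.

D = 660, ⌊√D⌋ = 25
descent: ρ → (-13,6,12)  [lands on river]
river: ρ → (12,18,-7)
river: ρ → (-7,24,3)
river: ρ → (3,24,-7)
river: ρ → (-7,18,12)
river: ρ → (12,6,-13)
river: ρ → (-13,20,5)
river: ρ → (5,20,-13)
ρ-cycle length = 8 (tail of 1 descent step not counted)

8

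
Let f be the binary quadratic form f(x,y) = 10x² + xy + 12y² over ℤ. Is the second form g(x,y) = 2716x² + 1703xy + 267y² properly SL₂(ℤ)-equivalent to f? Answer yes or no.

D₁ = -479, D₂ = -479
f: reduced (well bottom): (10,1,12) with a≤c, −a<b≤a
g: flip: (2716,1703,267)→(267,-1703,2716)
g: translate: b→-101 (≡-1703 mod 534), so (267,-1703,2716)→(267,-101,10)
g: flip: (267,-101,10)→(10,101,267)
g: translate: b→1 (≡101 mod 20), so (10,101,267)→(10,1,12)
g: reduced (well bottom): (10,1,12) with a≤c, −a<b≤a
reduced forms (10, 1, 12) vs (10, 1, 12) ⇒ equivalent

yes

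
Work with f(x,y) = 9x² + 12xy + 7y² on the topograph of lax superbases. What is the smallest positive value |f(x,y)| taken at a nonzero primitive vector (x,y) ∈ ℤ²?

translate: b→-6 (≡12 mod 18), so (9,12,7)→(9,-6,4)
flip: (9,-6,4)→(4,6,9)
translate: b→-2 (≡6 mod 8), so (4,6,9)→(4,-2,7)
reduced (well bottom): (4,-2,7) with a≤c, −a<b≤a
well minimum = a = 4

4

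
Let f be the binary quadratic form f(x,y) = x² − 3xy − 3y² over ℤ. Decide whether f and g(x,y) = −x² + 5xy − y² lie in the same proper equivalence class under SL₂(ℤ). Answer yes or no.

D₁ = 21, D₂ = 21
river cycle of f (length 2): (-3, 3, 1), (1, 3, -3)
river cycle of g (length 2): (-1, 3, 3), (3, 3, -1)
cycles differ ⇒ inequivalent

no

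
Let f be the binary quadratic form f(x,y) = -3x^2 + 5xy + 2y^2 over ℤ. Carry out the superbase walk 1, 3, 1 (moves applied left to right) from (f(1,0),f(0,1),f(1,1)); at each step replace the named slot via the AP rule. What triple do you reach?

start (-3,2,4) = (f(1,0),f(0,1),f(1,1))
replace slot 1: 2·(2+4) − (-3) = 15 → (15,2,4)
replace slot 3: 2·(15+2) − 4 = 30 → (15,2,30)
replace slot 1: 2·(2+30) − 15 = 49 → (49,2,30)

49,2,30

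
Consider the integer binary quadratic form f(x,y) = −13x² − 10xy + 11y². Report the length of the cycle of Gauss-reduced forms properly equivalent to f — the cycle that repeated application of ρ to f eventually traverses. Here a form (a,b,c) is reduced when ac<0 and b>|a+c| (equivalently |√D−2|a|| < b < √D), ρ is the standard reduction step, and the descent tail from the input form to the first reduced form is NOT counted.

D = 672, ⌊√D⌋ = 25
descent: ρ → (11,10,-13)  [lands on river]
river: ρ → (-13,16,8)
river: ρ → (8,16,-13)
river: ρ → (-13,10,11)
river: ρ → (11,12,-12)
river: ρ → (-12,12,11)
ρ-cycle length = 6 (tail of 1 descent step not counted)

6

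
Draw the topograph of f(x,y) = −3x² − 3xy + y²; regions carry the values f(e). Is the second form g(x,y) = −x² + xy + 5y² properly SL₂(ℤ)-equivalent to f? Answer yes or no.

D₁ = 21, D₂ = 21
river cycle of f (length 2): (1, 3, -3), (-3, 3, 1)
river cycle of g (length 2): (-1, 3, 3), (3, 3, -1)
cycles differ ⇒ inequivalent

no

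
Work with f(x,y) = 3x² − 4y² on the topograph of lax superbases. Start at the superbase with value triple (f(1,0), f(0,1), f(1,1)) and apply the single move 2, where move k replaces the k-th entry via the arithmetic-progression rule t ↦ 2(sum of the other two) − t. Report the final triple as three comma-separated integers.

start (3,-4,-1) = (f(1,0),f(0,1),f(1,1))
replace slot 2: 2·(3+(-1)) − (-4) = 8 → (3,8,-1)

3,8,-1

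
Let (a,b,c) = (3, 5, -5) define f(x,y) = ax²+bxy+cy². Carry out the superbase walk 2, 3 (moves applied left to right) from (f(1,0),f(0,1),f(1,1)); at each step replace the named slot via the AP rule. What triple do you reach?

start (3,-5,3) = (f(1,0),f(0,1),f(1,1))
replace slot 2: 2·(3+3) − (-5) = 17 → (3,17,3)
replace slot 3: 2·(3+17) − 3 = 37 → (3,17,37)

3,17,37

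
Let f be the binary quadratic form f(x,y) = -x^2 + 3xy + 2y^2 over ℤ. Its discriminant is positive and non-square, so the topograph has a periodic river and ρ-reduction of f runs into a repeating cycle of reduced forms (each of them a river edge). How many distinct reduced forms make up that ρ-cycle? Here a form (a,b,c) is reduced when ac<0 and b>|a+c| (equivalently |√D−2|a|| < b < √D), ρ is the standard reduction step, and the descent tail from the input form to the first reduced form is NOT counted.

D = 17, ⌊√D⌋ = 4
river: ρ → (2,1,-2)
river: ρ → (-2,3,1)
river: ρ → (1,3,-2)
river: ρ → (-2,1,2)
river: ρ → (2,3,-1)
river: ρ → (-1,3,2)
ρ-cycle length = 6 (tail of 0 descent steps not counted)

6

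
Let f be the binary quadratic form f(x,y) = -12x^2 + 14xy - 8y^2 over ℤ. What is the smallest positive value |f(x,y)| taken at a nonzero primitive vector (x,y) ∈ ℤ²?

translate: b→10 (≡-14 mod 24), so (12,-14,8)→(12,10,6)
flip: (12,10,6)→(6,-10,12)
translate: b→2 (≡-10 mod 12), so (6,-10,12)→(6,2,8)
reduced (well bottom): (6,2,8) with a≤c, −a<b≤a
well minimum |f| = |-6| = 6 (negative-definite)

6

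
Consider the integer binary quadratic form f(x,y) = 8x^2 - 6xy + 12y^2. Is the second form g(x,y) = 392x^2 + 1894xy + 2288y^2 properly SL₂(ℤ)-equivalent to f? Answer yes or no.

D₁ = -348, D₂ = -348
f: reduced (well bottom): (8,-6,12) with a≤c, −a<b≤a
g: translate: b→326 (≡1894 mod 784), so (392,1894,2288)→(392,326,68)
g: flip: (392,326,68)→(68,-326,392)
g: translate: b→-54 (≡-326 mod 136), so (68,-326,392)→(68,-54,12)
g: flip: (68,-54,12)→(12,54,68)
g: translate: b→6 (≡54 mod 24), so (12,54,68)→(12,6,8)
g: flip: (12,6,8)→(8,-6,12)
g: reduced (well bottom): (8,-6,12) with a≤c, −a<b≤a
reduced forms (8, -6, 12) vs (8, -6, 12) ⇒ equivalent

yes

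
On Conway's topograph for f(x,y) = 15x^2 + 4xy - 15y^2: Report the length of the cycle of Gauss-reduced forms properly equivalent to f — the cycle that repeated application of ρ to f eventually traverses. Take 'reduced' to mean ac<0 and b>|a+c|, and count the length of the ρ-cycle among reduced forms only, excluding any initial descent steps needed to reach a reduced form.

D = 916, ⌊√D⌋ = 30
river: ρ → (-15,26,4)
river: ρ → (4,30,-1)
river: ρ → (-1,30,4)
river: ρ → (4,26,-15)
river: ρ → (-15,4,15)
river: ρ → (15,26,-4)
river: ρ → (-4,30,1)
river: ρ → (1,30,-4)
river: ρ → (-4,26,15)
river: ρ → (15,4,-15)
ρ-cycle length = 10 (tail of 0 descent steps not counted)

10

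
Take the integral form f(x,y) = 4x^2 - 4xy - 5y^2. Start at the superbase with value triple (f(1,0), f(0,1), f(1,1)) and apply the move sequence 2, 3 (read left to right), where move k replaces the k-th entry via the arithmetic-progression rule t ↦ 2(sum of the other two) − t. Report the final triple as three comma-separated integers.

start (4,-5,-5) = (f(1,0),f(0,1),f(1,1))
replace slot 2: 2·(4+(-5)) − (-5) = 3 → (4,3,-5)
replace slot 3: 2·(4+3) − (-5) = 19 → (4,3,19)

4,3,19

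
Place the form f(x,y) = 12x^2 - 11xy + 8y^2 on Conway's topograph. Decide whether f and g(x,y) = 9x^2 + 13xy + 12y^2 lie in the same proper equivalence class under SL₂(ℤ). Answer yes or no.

D₁ = -263, D₂ = -263
f: flip: (12,-11,8)→(8,11,12)
f: translate: b→-5 (≡11 mod 16), so (8,11,12)→(8,-5,9)
f: reduced (well bottom): (8,-5,9) with a≤c, −a<b≤a
g: translate: b→-5 (≡13 mod 18), so (9,13,12)→(9,-5,8)
g: flip: (9,-5,8)→(8,5,9)
g: reduced (well bottom): (8,5,9) with a≤c, −a<b≤a
reduced forms (8, -5, 9) vs (8, 5, 9) ⇒ inequivalent

no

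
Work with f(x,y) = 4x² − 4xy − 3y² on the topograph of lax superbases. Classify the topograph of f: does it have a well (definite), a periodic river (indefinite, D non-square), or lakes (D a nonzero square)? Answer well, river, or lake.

D = b²−4ac = (-4)² − 4·4·(-3) = 64
D = 8² is a perfect square ⇒ form factors over ℤ ⇒ lakes

lake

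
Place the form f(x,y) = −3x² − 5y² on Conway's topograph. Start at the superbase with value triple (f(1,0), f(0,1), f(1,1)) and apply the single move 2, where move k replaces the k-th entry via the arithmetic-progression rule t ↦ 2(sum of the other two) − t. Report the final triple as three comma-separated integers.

start (-3,-5,-8) = (f(1,0),f(0,1),f(1,1))
replace slot 2: 2·((-3)+(-8)) − (-5) = -17 → (-3,-17,-8)

-3,-17,-8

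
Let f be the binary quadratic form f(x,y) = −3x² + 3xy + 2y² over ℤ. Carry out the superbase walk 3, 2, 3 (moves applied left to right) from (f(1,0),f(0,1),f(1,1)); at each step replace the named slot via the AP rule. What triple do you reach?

start (-3,2,2) = (f(1,0),f(0,1),f(1,1))
replace slot 3: 2·((-3)+2) − 2 = -4 → (-3,2,-4)
replace slot 2: 2·((-3)+(-4)) − 2 = -16 → (-3,-16,-4)
replace slot 3: 2·((-3)+(-16)) − (-4) = -34 → (-3,-16,-34)

-3,-16,-34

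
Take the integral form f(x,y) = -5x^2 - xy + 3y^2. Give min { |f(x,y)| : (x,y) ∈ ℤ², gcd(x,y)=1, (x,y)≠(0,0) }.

descent: ρ → (3,7,-1)  [lands on river]
river: ρ → (-1,7,3)
river: ρ → (3,5,-3)
river: ρ → (-3,7,1)
river: ρ → (1,7,-3)
river: ρ → (-3,5,3)
closes: descent 1, river 6
min |a| on river = 1

1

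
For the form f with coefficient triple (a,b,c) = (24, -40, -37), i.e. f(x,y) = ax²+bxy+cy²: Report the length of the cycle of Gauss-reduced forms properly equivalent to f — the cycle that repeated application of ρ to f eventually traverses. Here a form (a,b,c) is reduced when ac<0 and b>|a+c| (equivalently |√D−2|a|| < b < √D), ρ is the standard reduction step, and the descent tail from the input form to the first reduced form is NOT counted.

D = 5152, ⌊√D⌋ = 71
descent: ρ → (-37,40,24)  [lands on river]
river: ρ → (24,56,-21)
river: ρ → (-21,70,3)
river: ρ → (3,68,-44)
river: ρ → (-44,20,27)
river: ρ → (27,34,-37)
ρ-cycle length = 6 (tail of 1 descent step not counted)

6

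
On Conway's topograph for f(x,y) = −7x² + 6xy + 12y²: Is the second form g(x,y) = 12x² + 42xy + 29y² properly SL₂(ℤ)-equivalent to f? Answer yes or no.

D₁ = 372, D₂ = 372
river cycle of f (length 10): (12, 18, -1), (-1, 18, 12), (12, 6, -7), (-7, 8, 11), (11, 14, -4), (-4, 18, 3), (3, 18, -4), (-4, 14, 11), (11, 8, -7), (-7, 6, 12)
river cycle of g (length 10): (-1, 18, 12), (12, 6, -7), (-7, 8, 11), (11, 14, -4), (-4, 18, 3), (3, 18, -4), (-4, 14, 11), (11, 8, -7), (-7, 6, 12), (12, 18, -1)
cycles coincide ⇒ equivalent

yes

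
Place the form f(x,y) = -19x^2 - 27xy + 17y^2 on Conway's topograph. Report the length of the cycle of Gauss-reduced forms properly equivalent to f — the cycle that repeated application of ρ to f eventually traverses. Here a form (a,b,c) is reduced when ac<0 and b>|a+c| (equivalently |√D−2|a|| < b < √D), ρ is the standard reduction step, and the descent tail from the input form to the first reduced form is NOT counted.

D = 2021, ⌊√D⌋ = 44
descent: ρ → (17,27,-19)  [lands on river]
river: ρ → (-19,11,25)
river: ρ → (25,39,-5)
river: ρ → (-5,41,17)
ρ-cycle length = 4 (tail of 1 descent step not counted)

4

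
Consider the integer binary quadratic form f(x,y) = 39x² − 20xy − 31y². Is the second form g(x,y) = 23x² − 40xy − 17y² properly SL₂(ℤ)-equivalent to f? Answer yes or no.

D₁ = 5236, D₂ = 3164
discriminants differ ⇒ not SL₂(ℤ)-equivalent

no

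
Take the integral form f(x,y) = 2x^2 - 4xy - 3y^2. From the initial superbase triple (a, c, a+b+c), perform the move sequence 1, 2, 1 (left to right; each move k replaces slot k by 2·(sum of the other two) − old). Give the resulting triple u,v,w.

start (2,-3,-5) = (f(1,0),f(0,1),f(1,1))
replace slot 1: 2·((-3)+(-5)) − 2 = -18 → (-18,-3,-5)
replace slot 2: 2·((-18)+(-5)) − (-3) = -43 → (-18,-43,-5)
replace slot 1: 2·((-43)+(-5)) − (-18) = -78 → (-78,-43,-5)

-78,-43,-5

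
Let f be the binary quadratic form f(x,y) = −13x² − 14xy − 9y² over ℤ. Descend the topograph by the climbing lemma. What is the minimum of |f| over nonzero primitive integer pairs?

translate: b→-12 (≡14 mod 26), so (13,14,9)→(13,-12,8)
flip: (13,-12,8)→(8,12,13)
translate: b→-4 (≡12 mod 16), so (8,12,13)→(8,-4,9)
reduced (well bottom): (8,-4,9) with a≤c, −a<b≤a
well minimum |f| = |-8| = 8 (negative-definite)

8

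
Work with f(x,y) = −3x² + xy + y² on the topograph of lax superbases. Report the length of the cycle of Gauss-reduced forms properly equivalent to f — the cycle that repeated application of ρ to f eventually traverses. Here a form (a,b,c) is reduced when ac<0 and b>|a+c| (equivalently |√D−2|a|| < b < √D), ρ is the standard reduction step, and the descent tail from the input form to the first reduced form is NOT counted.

D = 13, ⌊√D⌋ = 3
descent: ρ → (1,3,-1)  [lands on river]
river: ρ → (-1,3,1)
ρ-cycle length = 2 (tail of 1 descent step not counted)

2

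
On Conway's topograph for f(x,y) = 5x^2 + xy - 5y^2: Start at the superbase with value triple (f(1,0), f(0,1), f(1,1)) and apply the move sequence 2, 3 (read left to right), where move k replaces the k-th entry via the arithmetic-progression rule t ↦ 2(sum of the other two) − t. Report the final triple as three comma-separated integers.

start (5,-5,1) = (f(1,0),f(0,1),f(1,1))
replace slot 2: 2·(5+1) − (-5) = 17 → (5,17,1)
replace slot 3: 2·(5+17) − 1 = 43 → (5,17,43)

5,17,43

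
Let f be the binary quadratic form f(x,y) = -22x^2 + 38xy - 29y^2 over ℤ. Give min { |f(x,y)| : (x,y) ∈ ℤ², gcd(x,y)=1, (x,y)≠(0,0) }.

translate: b→6 (≡-38 mod 44), so (22,-38,29)→(22,6,13)
flip: (22,6,13)→(13,-6,22)
reduced (well bottom): (13,-6,22) with a≤c, −a<b≤a
well minimum |f| = |-13| = 13 (negative-definite)

13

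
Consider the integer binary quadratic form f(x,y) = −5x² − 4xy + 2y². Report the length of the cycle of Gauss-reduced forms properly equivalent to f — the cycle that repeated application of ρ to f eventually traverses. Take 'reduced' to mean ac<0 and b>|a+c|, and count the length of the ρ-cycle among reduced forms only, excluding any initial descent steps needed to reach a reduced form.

D = 56, ⌊√D⌋ = 7
descent: ρ → (2,4,-5)  [lands on river]
river: ρ → (-5,6,1)
river: ρ → (1,6,-5)
river: ρ → (-5,4,2)
ρ-cycle length = 4 (tail of 1 descent step not counted)

4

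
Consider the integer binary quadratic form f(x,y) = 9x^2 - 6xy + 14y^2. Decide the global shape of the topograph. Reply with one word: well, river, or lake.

D = b²−4ac = (-6)² − 4·9·14 = -468
D < 0 ⇒ definite ⇒ every region one sign ⇒ single well

well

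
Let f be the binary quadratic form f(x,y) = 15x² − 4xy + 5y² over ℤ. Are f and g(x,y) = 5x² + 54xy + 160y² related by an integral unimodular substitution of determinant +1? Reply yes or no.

D₁ = -284, D₂ = -284
f: flip: (15,-4,5)→(5,4,15)
f: reduced (well bottom): (5,4,15) with a≤c, −a<b≤a
g: translate: b→4 (≡54 mod 10), so (5,54,160)→(5,4,15)
g: reduced (well bottom): (5,4,15) with a≤c, −a<b≤a
reduced forms (5, 4, 15) vs (5, 4, 15) ⇒ equivalent

yes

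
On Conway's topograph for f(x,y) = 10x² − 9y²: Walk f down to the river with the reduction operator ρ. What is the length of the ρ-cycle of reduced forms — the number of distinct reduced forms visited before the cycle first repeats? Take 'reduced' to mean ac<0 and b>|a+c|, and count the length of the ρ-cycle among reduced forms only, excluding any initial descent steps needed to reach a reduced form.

D = 360, ⌊√D⌋ = 18
descent: ρ → (-9,18,1)  [lands on river]
river: ρ → (1,18,-9)
ρ-cycle length = 2 (tail of 1 descent step not counted)

2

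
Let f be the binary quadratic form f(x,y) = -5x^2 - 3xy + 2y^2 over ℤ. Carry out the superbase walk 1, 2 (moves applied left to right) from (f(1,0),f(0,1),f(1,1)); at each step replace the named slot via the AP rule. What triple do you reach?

start (-5,2,-6) = (f(1,0),f(0,1),f(1,1))
replace slot 1: 2·(2+(-6)) − (-5) = -3 → (-3,2,-6)
replace slot 2: 2·((-3)+(-6)) − 2 = -20 → (-3,-20,-6)

-3,-20,-6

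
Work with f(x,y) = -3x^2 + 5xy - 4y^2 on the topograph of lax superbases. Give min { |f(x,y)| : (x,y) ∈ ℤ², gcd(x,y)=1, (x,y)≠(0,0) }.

translate: b→1 (≡-5 mod 6), so (3,-5,4)→(3,1,2)
flip: (3,1,2)→(2,-1,3)
reduced (well bottom): (2,-1,3) with a≤c, −a<b≤a
well minimum |f| = |-2| = 2 (negative-definite)

2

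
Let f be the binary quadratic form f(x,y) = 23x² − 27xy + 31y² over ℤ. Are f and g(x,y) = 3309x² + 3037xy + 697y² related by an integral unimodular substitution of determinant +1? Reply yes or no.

D₁ = -2123, D₂ = -2123
f: translate: b→19 (≡-27 mod 46), so (23,-27,31)→(23,19,27)
f: reduced (well bottom): (23,19,27) with a≤c, −a<b≤a
g: flip: (3309,3037,697)→(697,-3037,3309)
g: translate: b→-249 (≡-3037 mod 1394), so (697,-3037,3309)→(697,-249,23)
g: flip: (697,-249,23)→(23,249,697)
g: translate: b→19 (≡249 mod 46), so (23,249,697)→(23,19,27)
g: reduced (well bottom): (23,19,27) with a≤c, −a<b≤a
reduced forms (23, 19, 27) vs (23, 19, 27) ⇒ equivalent

yes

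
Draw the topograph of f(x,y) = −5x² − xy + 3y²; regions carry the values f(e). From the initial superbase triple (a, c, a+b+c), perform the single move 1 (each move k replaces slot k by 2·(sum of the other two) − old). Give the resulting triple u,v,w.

start (-5,3,-3) = (f(1,0),f(0,1),f(1,1))
replace slot 1: 2·(3+(-3)) − (-5) = 5 → (5,3,-3)

5,3,-3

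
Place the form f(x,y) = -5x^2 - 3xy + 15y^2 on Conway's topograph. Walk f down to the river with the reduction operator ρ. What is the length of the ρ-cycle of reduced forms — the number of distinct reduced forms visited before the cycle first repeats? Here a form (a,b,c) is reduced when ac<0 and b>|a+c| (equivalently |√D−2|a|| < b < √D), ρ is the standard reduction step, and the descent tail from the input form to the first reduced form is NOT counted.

D = 309, ⌊√D⌋ = 17
descent: ρ → (15,3,-5)
descent: ρ → (-5,17,1)  [lands on river]
river: ρ → (1,17,-5)
river: ρ → (-5,13,7)
river: ρ → (7,15,-3)
river: ρ → (-3,15,7)
river: ρ → (7,13,-5)
ρ-cycle length = 6 (tail of 2 descent steps not counted)

6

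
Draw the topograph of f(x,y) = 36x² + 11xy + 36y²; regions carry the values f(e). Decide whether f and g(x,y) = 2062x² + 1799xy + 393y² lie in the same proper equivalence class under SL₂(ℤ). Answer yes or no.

D₁ = -5063, D₂ = -5063
f: reduced (well bottom): (36,11,36) with a≤c, −a<b≤a
g: flip: (2062,1799,393)→(393,-1799,2062)
g: translate: b→-227 (≡-1799 mod 786), so (393,-1799,2062)→(393,-227,36)
g: flip: (393,-227,36)→(36,227,393)
g: translate: b→11 (≡227 mod 72), so (36,227,393)→(36,11,36)
g: reduced (well bottom): (36,11,36) with a≤c, −a<b≤a
reduced forms (36, 11, 36) vs (36, 11, 36) ⇒ equivalent

yes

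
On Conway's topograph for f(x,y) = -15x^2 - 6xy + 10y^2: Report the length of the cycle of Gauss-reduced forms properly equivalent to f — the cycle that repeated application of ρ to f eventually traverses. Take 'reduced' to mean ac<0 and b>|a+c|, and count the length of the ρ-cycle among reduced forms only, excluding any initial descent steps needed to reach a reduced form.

D = 636, ⌊√D⌋ = 25
descent: ρ → (10,6,-15)  [lands on river]
river: ρ → (-15,24,1)
river: ρ → (1,24,-15)
river: ρ → (-15,6,10)
river: ρ → (10,14,-11)
river: ρ → (-11,8,13)
river: ρ → (13,18,-6)
river: ρ → (-6,18,13)
river: ρ → (13,8,-11)
river: ρ → (-11,14,10)
ρ-cycle length = 10 (tail of 1 descent step not counted)

10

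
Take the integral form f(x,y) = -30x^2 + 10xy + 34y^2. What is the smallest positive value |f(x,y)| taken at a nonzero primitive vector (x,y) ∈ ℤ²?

river: ρ → (34,58,-6)
river: ρ → (-6,62,14)
river: ρ → (14,50,-30)
river: ρ → (-30,10,34)
closes: descent 0, river 4
min |a| on river = 6

6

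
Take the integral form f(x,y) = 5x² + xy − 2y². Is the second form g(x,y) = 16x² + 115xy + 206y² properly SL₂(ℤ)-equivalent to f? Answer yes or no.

D₁ = 41, D₂ = 41
river cycle of f (length 10): (-2, 3, 4), (4, 5, -1), (-1, 5, 4), (4, 3, -2), (-2, 5, 2), (2, 3, -4), (-4, 5, 1), (1, 5, -4), (-4, 3, 2), (2, 5, -2)
river cycle of g (length 10): (2, 5, -2), (-2, 3, 4), (4, 5, -1), (-1, 5, 4), (4, 3, -2), (-2, 5, 2), (2, 3, -4), (-4, 5, 1), (1, 5, -4), (-4, 3, 2)
cycles coincide ⇒ equivalent

yes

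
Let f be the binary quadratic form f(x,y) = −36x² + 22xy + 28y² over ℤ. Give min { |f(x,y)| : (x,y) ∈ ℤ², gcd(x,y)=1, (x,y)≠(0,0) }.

river: ρ → (28,34,-30)
river: ρ → (-30,26,32)
river: ρ → (32,38,-24)
river: ρ → (-24,58,12)
river: ρ → (12,62,-14)
river: ρ → (-14,50,36)
river: ρ → (36,22,-28)
river: ρ → (-28,34,30)
river: ρ → (30,26,-32)
river: ρ → (-32,38,24)
river: ρ → (24,58,-12)
river: ρ → (-12,62,14)
river: ρ → (14,50,-36)
river: ρ → (-36,22,28)
closes: descent 0, river 14
min |a| on river = 12

12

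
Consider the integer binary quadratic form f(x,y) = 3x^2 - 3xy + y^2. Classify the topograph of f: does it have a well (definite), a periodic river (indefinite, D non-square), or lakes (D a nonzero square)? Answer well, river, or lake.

D = b²−4ac = (-3)² − 4·3·1 = -3
D < 0 ⇒ definite ⇒ every region one sign ⇒ single well

well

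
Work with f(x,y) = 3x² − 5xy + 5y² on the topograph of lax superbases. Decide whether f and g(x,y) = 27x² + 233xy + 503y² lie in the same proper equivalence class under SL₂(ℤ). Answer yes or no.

D₁ = -35, D₂ = -35
f: translate: b→1 (≡-5 mod 6), so (3,-5,5)→(3,1,3)
f: reduced (well bottom): (3,1,3) with a≤c, −a<b≤a
g: translate: b→17 (≡233 mod 54), so (27,233,503)→(27,17,3)
g: flip: (27,17,3)→(3,-17,27)
g: translate: b→1 (≡-17 mod 6), so (3,-17,27)→(3,1,3)
g: reduced (well bottom): (3,1,3) with a≤c, −a<b≤a
reduced forms (3, 1, 3) vs (3, 1, 3) ⇒ equivalent

yes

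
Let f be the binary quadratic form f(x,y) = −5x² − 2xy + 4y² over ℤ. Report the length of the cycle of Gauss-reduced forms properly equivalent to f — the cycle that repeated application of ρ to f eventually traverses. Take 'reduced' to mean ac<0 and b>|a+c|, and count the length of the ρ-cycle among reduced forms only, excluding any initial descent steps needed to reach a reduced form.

D = 84, ⌊√D⌋ = 9
descent: ρ → (4,2,-5)  [lands on river]
river: ρ → (-5,8,1)
river: ρ → (1,8,-5)
river: ρ → (-5,2,4)
river: ρ → (4,6,-3)
river: ρ → (-3,6,4)
ρ-cycle length = 6 (tail of 1 descent step not counted)

6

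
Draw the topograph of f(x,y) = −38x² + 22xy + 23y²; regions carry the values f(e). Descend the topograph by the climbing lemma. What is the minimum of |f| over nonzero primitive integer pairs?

river: ρ → (23,24,-37)
river: ρ → (-37,50,10)
river: ρ → (10,50,-37)
river: ρ → (-37,24,23)
river: ρ → (23,22,-38)
river: ρ → (-38,54,7)
river: ρ → (7,58,-22)
river: ρ → (-22,30,35)
river: ρ → (35,40,-17)
river: ρ → (-17,62,2)
river: ρ → (2,62,-17)
river: ρ → (-17,40,35)
river: ρ → (35,30,-22)
river: ρ → (-22,58,7)
river: ρ → (7,54,-38)
river: ρ → (-38,22,23)
closes: descent 0, river 16
min |a| on river = 2

2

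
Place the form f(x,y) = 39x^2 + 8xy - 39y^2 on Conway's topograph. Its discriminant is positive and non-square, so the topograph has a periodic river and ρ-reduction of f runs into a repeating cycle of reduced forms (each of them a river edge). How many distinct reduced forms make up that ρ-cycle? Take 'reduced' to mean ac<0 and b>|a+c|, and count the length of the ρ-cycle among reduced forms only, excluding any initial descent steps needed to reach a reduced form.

D = 6148, ⌊√D⌋ = 78
river: ρ → (-39,70,8)
river: ρ → (8,74,-21)
river: ρ → (-21,52,41)
river: ρ → (41,30,-32)
river: ρ → (-32,34,39)
river: ρ → (39,44,-27)
river: ρ → (-27,64,19)
river: ρ → (19,50,-48)
river: ρ → (-48,46,21)
river: ρ → (21,38,-56)
river: ρ → (-56,74,3)
river: ρ → (3,76,-31)
river: ρ → (-31,48,31)
river: ρ → (31,76,-3)
river: ρ → (-3,74,56)
river: ρ → (56,38,-21)
river: ρ → (-21,46,48)
river: ρ → (48,50,-19)
river: ρ → (-19,64,27)
river: ρ → (27,44,-39)
river: ρ → (-39,34,32)
river: ρ → (32,30,-41)
river: ρ → (-41,52,21)
river: ρ → (21,74,-8)
river: ρ → (-8,70,39)
river: ρ → (39,8,-39)
ρ-cycle length = 26 (tail of 0 descent steps not counted)

26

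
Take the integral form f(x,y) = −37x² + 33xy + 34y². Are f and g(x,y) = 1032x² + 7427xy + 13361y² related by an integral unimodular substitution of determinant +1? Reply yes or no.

D₁ = 6121, D₂ = 6121
river cycle of f (length 230): (34, 35, -36), (-36, 37, 33), (33, 29, -40), (-40, 51, 22), (22, 37, -54), (-54, 71, 5), (5, 69, -68), (-68, 67, 6), (6, 77, -8), (-8, 67, 51), … (220 more)
river cycle of g (length 230): (30, 41, -37), (-37, 33, 34), (34, 35, -36), (-36, 37, 33), (33, 29, -40), (-40, 51, 22), (22, 37, -54), (-54, 71, 5), (5, 69, -68), (-68, 67, 6), … (220 more)
cycles coincide ⇒ equivalent

yes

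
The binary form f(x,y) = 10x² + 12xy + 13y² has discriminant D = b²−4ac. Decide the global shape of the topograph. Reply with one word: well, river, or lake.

D = b²−4ac = 12² − 4·10·13 = -376
D < 0 ⇒ definite ⇒ every region one sign ⇒ single well

well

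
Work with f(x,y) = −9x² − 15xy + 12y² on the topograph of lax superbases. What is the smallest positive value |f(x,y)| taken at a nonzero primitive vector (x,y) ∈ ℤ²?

descent: ρ → (12,15,-9)  [lands on river]
river: ρ → (-9,21,6)
river: ρ → (6,15,-18)
river: ρ → (-18,21,3)
river: ρ → (3,21,-18)
river: ρ → (-18,15,6)
river: ρ → (6,21,-9)
river: ρ → (-9,15,12)
river: ρ → (12,9,-12)
river: ρ → (-12,15,9)
river: ρ → (9,21,-6)
river: ρ → (-6,15,18)
river: ρ → (18,21,-3)
river: ρ → (-3,21,18)
river: ρ → (18,15,-6)
river: ρ → (-6,21,9)
river: ρ → (9,15,-12)
river: ρ → (-12,9,12)
closes: descent 1, river 18
min |a| on river = 3

3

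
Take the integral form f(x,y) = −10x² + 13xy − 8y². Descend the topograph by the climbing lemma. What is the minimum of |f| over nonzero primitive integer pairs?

translate: b→7 (≡-13 mod 20), so (10,-13,8)→(10,7,5)
flip: (10,7,5)→(5,-7,10)
translate: b→3 (≡-7 mod 10), so (5,-7,10)→(5,3,8)
reduced (well bottom): (5,3,8) with a≤c, −a<b≤a
well minimum |f| = |-5| = 5 (negative-definite)

5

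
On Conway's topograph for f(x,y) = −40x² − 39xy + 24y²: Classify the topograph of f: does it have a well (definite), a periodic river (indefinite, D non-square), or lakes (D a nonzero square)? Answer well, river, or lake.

D = b²−4ac = (-39)² − 4·(-40)·24 = 5361
D > 0 non-square ⇒ indefinite ⇒ periodic river

river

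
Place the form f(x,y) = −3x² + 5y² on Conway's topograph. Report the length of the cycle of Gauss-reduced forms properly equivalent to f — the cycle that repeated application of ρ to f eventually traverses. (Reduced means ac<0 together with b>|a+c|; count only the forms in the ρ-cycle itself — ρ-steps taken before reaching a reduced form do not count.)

D = 60, ⌊√D⌋ = 7
descent: ρ → (5,0,-3)
descent: ρ → (-3,6,2)  [lands on river]
river: ρ → (2,6,-3)
ρ-cycle length = 2 (tail of 2 descent steps not counted)

2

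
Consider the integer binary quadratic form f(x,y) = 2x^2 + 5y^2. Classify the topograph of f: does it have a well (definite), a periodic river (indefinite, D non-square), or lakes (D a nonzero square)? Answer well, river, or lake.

D = b²−4ac = 0² − 4·2·5 = -40
D < 0 ⇒ definite ⇒ every region one sign ⇒ single well

well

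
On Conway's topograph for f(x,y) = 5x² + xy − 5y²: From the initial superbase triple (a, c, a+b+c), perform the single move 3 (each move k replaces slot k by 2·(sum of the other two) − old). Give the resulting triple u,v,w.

start (5,-5,1) = (f(1,0),f(0,1),f(1,1))
replace slot 3: 2·(5+(-5)) − 1 = -1 → (5,-5,-1)

5,-5,-1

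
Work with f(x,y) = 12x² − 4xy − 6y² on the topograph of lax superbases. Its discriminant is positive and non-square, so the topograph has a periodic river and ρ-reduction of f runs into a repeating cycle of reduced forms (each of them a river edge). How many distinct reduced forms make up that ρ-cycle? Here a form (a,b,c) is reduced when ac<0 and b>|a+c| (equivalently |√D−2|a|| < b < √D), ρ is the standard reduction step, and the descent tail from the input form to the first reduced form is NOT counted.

D = 304, ⌊√D⌋ = 17
descent: ρ → (-6,16,2)  [lands on river]
river: ρ → (2,16,-6)
river: ρ → (-6,8,10)
river: ρ → (10,12,-4)
river: ρ → (-4,12,10)
river: ρ → (10,8,-6)
ρ-cycle length = 6 (tail of 1 descent step not counted)

6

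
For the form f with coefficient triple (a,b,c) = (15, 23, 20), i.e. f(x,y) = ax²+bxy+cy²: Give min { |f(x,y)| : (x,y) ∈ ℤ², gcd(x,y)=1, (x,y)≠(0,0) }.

translate: b→-7 (≡23 mod 30), so (15,23,20)→(15,-7,12)
flip: (15,-7,12)→(12,7,15)
reduced (well bottom): (12,7,15) with a≤c, −a<b≤a
well minimum = a = 12

12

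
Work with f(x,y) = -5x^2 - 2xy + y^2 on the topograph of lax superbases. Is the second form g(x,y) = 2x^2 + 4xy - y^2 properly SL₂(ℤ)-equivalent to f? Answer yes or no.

D₁ = 24, D₂ = 24
river cycle of f (length 2): (1, 4, -2), (-2, 4, 1)
river cycle of g (length 2): (-1, 4, 2), (2, 4, -1)
cycles differ ⇒ inequivalent

no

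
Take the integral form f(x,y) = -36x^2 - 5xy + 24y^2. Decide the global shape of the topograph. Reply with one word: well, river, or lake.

D = b²−4ac = (-5)² − 4·(-36)·24 = 3481
D = 59² is a perfect square ⇒ form factors over ℤ ⇒ lakes

lake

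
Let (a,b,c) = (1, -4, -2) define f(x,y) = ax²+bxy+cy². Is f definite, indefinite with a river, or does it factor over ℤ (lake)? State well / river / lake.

D = b²−4ac = (-4)² − 4·1·(-2) = 24
D > 0 non-square ⇒ indefinite ⇒ periodic river

river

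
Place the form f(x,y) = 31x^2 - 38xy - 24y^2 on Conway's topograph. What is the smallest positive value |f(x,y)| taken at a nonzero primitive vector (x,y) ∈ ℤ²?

descent: ρ → (-24,38,31)  [lands on river]
river: ρ → (31,24,-31)
river: ρ → (-31,38,24)
river: ρ → (24,58,-11)
river: ρ → (-11,52,39)
river: ρ → (39,26,-24)
river: ρ → (-24,22,41)
river: ρ → (41,60,-5)
river: ρ → (-5,60,41)
river: ρ → (41,22,-24)
river: ρ → (-24,26,39)
river: ρ → (39,52,-11)
river: ρ → (-11,58,24)
river: ρ → (24,38,-31)
river: ρ → (-31,24,31)
river: ρ → (31,38,-24)
river: ρ → (-24,58,11)
river: ρ → (11,52,-39)
river: ρ → (-39,26,24)
river: ρ → (24,22,-41)
river: ρ → (-41,60,5)
river: ρ → (5,60,-41)
river: ρ → (-41,22,24)
river: ρ → (24,26,-39)
river: ρ → (-39,52,11)
river: ρ → (11,58,-24)
closes: descent 1, river 26
min |a| on river = 5

5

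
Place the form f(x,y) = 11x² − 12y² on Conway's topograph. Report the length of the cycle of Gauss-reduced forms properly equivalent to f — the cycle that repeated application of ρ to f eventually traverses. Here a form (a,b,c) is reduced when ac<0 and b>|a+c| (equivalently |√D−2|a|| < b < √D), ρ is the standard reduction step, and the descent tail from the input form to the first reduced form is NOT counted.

D = 528, ⌊√D⌋ = 22
descent: ρ → (-12,0,11)
descent: ρ → (11,22,-1)  [lands on river]
river: ρ → (-1,22,11)
ρ-cycle length = 2 (tail of 2 descent steps not counted)

2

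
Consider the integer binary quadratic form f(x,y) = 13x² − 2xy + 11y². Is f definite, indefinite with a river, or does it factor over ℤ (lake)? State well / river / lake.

D = b²−4ac = (-2)² − 4·13·11 = -568
D < 0 ⇒ definite ⇒ every region one sign ⇒ single well

well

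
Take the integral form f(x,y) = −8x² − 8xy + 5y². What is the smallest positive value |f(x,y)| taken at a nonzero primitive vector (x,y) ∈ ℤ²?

descent: ρ → (5,8,-8)  [lands on river]
river: ρ → (-8,8,5)
river: ρ → (5,12,-4)
river: ρ → (-4,12,5)
closes: descent 1, river 4
min |a| on river = 4

4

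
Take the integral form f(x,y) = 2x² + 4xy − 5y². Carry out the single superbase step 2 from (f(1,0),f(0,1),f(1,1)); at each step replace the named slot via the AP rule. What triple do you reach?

start (2,-5,1) = (f(1,0),f(0,1),f(1,1))
replace slot 2: 2·(2+1) − (-5) = 11 → (2,11,1)

2,11,1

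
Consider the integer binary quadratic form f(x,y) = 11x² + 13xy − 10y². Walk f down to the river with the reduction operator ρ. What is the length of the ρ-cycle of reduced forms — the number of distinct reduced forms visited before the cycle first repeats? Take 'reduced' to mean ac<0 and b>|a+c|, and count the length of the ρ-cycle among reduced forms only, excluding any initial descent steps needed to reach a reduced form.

D = 609, ⌊√D⌋ = 24
river: ρ → (-10,7,14)
river: ρ → (14,21,-3)
river: ρ → (-3,21,14)
river: ρ → (14,7,-10)
river: ρ → (-10,13,11)
river: ρ → (11,9,-12)
river: ρ → (-12,15,8)
river: ρ → (8,17,-10)
river: ρ → (-10,23,2)
river: ρ → (2,21,-21)
river: ρ → (-21,21,2)
river: ρ → (2,23,-10)
river: ρ → (-10,17,8)
river: ρ → (8,15,-12)
river: ρ → (-12,9,11)
river: ρ → (11,13,-10)
ρ-cycle length = 16 (tail of 0 descent steps not counted)

16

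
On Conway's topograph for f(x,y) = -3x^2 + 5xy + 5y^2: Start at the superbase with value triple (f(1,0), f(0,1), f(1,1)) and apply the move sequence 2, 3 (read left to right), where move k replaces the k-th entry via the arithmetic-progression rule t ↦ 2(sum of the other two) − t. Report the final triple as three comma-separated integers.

start (-3,5,7) = (f(1,0),f(0,1),f(1,1))
replace slot 2: 2·((-3)+7) − 5 = 3 → (-3,3,7)
replace slot 3: 2·((-3)+3) − 7 = -7 → (-3,3,-7)

-3,3,-7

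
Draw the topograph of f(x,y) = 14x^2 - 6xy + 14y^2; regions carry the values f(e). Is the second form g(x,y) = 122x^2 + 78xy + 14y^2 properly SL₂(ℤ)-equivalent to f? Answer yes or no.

D₁ = -748, D₂ = -748
f: flip: (14,-6,14)→(14,6,14)
f: reduced (well bottom): (14,6,14) with a≤c, −a<b≤a
g: flip: (122,78,14)→(14,-78,122)
g: translate: b→6 (≡-78 mod 28), so (14,-78,122)→(14,6,14)
g: reduced (well bottom): (14,6,14) with a≤c, −a<b≤a
reduced forms (14, 6, 14) vs (14, 6, 14) ⇒ equivalent

yes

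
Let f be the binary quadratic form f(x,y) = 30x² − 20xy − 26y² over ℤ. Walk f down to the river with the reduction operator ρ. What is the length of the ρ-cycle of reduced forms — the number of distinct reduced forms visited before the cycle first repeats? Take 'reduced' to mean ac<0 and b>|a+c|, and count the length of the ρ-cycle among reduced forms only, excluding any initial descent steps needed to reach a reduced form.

D = 3520, ⌊√D⌋ = 59
descent: ρ → (-26,20,30)  [lands on river]
river: ρ → (30,40,-16)
river: ρ → (-16,56,6)
river: ρ → (6,52,-34)
river: ρ → (-34,16,24)
river: ρ → (24,32,-26)
ρ-cycle length = 6 (tail of 1 descent step not counted)

6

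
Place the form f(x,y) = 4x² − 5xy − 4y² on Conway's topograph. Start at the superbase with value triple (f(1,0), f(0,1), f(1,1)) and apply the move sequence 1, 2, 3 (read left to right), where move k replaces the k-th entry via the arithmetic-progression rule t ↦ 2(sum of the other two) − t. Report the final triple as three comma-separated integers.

start (4,-4,-5) = (f(1,0),f(0,1),f(1,1))
replace slot 1: 2·((-4)+(-5)) − 4 = -22 → (-22,-4,-5)
replace slot 2: 2·((-22)+(-5)) − (-4) = -50 → (-22,-50,-5)
replace slot 3: 2·((-22)+(-50)) − (-5) = -139 → (-22,-50,-139)

-22,-50,-139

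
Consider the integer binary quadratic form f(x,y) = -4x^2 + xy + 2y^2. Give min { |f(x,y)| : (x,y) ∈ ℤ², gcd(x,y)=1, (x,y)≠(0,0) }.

descent: ρ → (2,3,-3)  [lands on river]
river: ρ → (-3,3,2)
river: ρ → (2,5,-1)
river: ρ → (-1,5,2)
closes: descent 1, river 4
min |a| on river = 1

1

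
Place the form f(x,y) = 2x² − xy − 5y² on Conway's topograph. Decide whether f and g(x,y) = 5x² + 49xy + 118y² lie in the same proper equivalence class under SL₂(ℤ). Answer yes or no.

D₁ = 41, D₂ = 41
river cycle of f (length 10): (2, 3, -4), (-4, 5, 1), (1, 5, -4), (-4, 3, 2), (2, 5, -2), (-2, 3, 4), (4, 5, -1), (-1, 5, 4), (4, 3, -2), (-2, 5, 2)
river cycle of g (length 10): (-2, 5, 2), (2, 3, -4), (-4, 5, 1), (1, 5, -4), (-4, 3, 2), (2, 5, -2), (-2, 3, 4), (4, 5, -1), (-1, 5, 4), (4, 3, -2)
cycles coincide ⇒ equivalent

yes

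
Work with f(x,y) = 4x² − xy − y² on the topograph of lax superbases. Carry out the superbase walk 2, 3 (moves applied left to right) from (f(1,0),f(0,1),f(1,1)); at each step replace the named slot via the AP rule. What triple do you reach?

start (4,-1,2) = (f(1,0),f(0,1),f(1,1))
replace slot 2: 2·(4+2) − (-1) = 13 → (4,13,2)
replace slot 3: 2·(4+13) − 2 = 32 → (4,13,32)

4,13,32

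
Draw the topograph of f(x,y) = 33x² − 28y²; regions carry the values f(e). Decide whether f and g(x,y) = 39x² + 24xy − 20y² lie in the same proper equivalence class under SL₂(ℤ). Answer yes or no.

D₁ = 3696, D₂ = 3696
river cycle of f (length 8): (-28, 56, 5), (5, 54, -39), (-39, 24, 20), (20, 56, -7), (-7, 56, 20), (20, 24, -39), (-39, 54, 5), (5, 56, -28)
river cycle of g (length 8): (-20, 56, 7), (7, 56, -20), (-20, 24, 39), (39, 54, -5), (-5, 56, 28), (28, 56, -5), (-5, 54, 39), (39, 24, -20)
cycles differ ⇒ inequivalent

no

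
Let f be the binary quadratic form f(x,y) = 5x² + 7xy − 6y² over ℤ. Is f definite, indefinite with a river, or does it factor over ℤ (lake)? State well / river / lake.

D = b²−4ac = 7² − 4·5·(-6) = 169
D = 13² is a perfect square ⇒ form factors over ℤ ⇒ lakes

lake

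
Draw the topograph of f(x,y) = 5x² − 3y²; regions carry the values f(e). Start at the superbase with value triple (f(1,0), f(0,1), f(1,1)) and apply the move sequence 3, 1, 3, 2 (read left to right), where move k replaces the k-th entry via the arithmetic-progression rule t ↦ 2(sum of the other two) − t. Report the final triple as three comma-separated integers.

start (5,-3,2) = (f(1,0),f(0,1),f(1,1))
replace slot 3: 2·(5+(-3)) − 2 = 2 → (5,-3,2)
replace slot 1: 2·((-3)+2) − 5 = -7 → (-7,-3,2)
replace slot 3: 2·((-7)+(-3)) − 2 = -22 → (-7,-3,-22)
replace slot 2: 2·((-7)+(-22)) − (-3) = -55 → (-7,-55,-22)

-7,-55,-22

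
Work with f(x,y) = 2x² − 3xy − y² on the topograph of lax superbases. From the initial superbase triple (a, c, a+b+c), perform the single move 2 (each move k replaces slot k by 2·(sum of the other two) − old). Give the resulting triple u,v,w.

start (2,-1,-2) = (f(1,0),f(0,1),f(1,1))
replace slot 2: 2·(2+(-2)) − (-1) = 1 → (2,1,-2)

2,1,-2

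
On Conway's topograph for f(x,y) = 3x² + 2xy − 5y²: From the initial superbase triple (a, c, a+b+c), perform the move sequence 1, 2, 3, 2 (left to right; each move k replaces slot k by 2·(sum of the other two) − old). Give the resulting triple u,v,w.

start (3,-5,0) = (f(1,0),f(0,1),f(1,1))
replace slot 1: 2·((-5)+0) − 3 = -13 → (-13,-5,0)
replace slot 2: 2·((-13)+0) − (-5) = -21 → (-13,-21,0)
replace slot 3: 2·((-13)+(-21)) − 0 = -68 → (-13,-21,-68)
replace slot 2: 2·((-13)+(-68)) − (-21) = -141 → (-13,-141,-68)

-13,-141,-68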